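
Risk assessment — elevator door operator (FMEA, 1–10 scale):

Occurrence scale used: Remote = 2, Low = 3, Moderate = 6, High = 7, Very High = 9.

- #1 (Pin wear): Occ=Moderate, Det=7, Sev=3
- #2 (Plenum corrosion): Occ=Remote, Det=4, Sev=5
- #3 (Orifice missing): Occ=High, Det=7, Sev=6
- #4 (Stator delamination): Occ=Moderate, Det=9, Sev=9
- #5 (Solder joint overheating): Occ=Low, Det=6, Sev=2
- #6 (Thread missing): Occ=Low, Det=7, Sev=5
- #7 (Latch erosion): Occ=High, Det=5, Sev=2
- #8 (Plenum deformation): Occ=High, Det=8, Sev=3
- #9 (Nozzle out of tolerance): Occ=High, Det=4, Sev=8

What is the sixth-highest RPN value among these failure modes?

RPN = Severity × Occurrence × Detection:
  #1: 3 × 6 × 7 = 126
  #2: 5 × 2 × 4 = 40
  #3: 6 × 7 × 7 = 294
  #4: 9 × 6 × 9 = 486
  #5: 2 × 3 × 6 = 36
  #6: 5 × 3 × 7 = 105
  #7: 2 × 7 × 5 = 70
  #8: 3 × 7 × 8 = 168
  #9: 8 × 7 × 4 = 224
Sorted descending: 486, 294, 224, 168, 126, 105, 70, 40, 36.
The sixth-highest RPN is 105 (#6).

105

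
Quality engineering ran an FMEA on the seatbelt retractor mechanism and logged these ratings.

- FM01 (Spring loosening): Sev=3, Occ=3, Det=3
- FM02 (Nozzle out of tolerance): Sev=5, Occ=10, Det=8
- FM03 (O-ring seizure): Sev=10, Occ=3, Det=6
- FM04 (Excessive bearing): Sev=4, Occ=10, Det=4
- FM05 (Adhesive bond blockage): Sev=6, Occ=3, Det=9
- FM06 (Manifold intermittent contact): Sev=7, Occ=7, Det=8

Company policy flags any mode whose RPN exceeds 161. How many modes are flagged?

4

RPN = Severity × Occurrence × Detection:
  FM01: 3 × 3 × 3 = 27
  FM02: 5 × 10 × 8 = 400
  FM03: 10 × 3 × 6 = 180
  FM04: 4 × 10 × 4 = 160
  FM05: 6 × 3 × 9 = 162
  FM06: 7 × 7 × 8 = 392
Modes with RPN > 161: FM02 (400), FM03 (180), FM05 (162), FM06 (392) → 4.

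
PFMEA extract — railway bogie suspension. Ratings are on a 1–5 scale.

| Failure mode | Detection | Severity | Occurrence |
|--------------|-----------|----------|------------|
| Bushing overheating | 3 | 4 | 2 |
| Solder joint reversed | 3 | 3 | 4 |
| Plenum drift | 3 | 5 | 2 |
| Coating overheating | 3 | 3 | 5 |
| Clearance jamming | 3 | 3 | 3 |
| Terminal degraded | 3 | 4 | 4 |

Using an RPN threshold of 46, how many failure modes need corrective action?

1

RPN = Severity × Occurrence × Detection:
  Bushing overheating: 4 × 2 × 3 = 24
  Solder joint reversed: 3 × 4 × 3 = 36
  Plenum drift: 5 × 2 × 3 = 30
  Coating overheating: 3 × 5 × 3 = 45
  Clearance jamming: 3 × 3 × 3 = 27
  Terminal degraded: 4 × 4 × 3 = 48
Modes with RPN ≥ 46: Terminal degraded (48) → 1.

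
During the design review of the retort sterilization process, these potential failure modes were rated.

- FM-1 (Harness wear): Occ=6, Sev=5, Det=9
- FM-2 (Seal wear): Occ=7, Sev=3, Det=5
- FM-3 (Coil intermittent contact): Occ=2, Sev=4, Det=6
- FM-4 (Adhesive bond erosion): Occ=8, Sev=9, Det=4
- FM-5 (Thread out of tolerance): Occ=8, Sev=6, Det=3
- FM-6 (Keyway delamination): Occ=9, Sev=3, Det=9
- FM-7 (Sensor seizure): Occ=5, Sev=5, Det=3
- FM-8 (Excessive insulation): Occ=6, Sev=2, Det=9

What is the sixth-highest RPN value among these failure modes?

RPN = Severity × Occurrence × Detection:
  FM-1: 5 × 6 × 9 = 270
  FM-2: 3 × 7 × 5 = 105
  FM-3: 4 × 2 × 6 = 48
  FM-4: 9 × 8 × 4 = 288
  FM-5: 6 × 8 × 3 = 144
  FM-6: 3 × 9 × 9 = 243
  FM-7: 5 × 5 × 3 = 75
  FM-8: 2 × 6 × 9 = 108
Sorted descending: 288, 270, 243, 144, 108, 105, 75, 48.
The sixth-highest RPN is 105 (FM-2).

105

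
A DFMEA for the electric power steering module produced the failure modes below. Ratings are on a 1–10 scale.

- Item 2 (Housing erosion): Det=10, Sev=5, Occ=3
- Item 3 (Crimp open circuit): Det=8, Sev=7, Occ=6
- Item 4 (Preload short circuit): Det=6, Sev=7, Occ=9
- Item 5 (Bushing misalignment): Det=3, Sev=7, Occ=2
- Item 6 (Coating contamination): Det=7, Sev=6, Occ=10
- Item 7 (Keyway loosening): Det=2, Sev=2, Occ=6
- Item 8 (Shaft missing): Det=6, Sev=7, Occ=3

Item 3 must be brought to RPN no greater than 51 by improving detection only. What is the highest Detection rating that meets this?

1

Item 3: S=7, O=6, D=8 → current RPN = 336.
Fixed product = 42. Need 42 × D ≤ 51, so D ≤ 51/42 = 1.21.
Maximum integer Detection rating = 1 (gives RPN 42; D=2 would give 84 > 51).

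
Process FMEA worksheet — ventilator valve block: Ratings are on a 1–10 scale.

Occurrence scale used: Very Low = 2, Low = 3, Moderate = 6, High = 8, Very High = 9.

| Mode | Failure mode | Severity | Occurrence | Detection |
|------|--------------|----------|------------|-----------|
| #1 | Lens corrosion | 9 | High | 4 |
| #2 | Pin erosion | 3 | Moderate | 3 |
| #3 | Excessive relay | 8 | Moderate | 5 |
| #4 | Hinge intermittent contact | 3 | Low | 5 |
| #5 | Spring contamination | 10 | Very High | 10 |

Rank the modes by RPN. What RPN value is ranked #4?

54

RPN = Severity × Occurrence × Detection:
  #1: 9 × 8 × 4 = 288
  #2: 3 × 6 × 3 = 54
  #3: 8 × 6 × 5 = 240
  #4: 3 × 3 × 5 = 45
  #5: 10 × 9 × 10 = 900
Sorted descending: 900, 288, 240, 54, 45.
The fourth-highest RPN is 54 (#2).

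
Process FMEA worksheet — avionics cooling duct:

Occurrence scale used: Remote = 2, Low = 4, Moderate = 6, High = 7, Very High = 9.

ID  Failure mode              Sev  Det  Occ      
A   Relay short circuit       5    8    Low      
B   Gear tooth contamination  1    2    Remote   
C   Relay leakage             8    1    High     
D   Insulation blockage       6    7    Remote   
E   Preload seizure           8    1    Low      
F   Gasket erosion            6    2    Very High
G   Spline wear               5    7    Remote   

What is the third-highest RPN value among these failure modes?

RPN = Severity × Occurrence × Detection:
  A: 5 × 4 × 8 = 160
  B: 1 × 2 × 2 = 4
  C: 8 × 7 × 1 = 56
  D: 6 × 2 × 7 = 84
  E: 8 × 4 × 1 = 32
  F: 6 × 9 × 2 = 108
  G: 5 × 2 × 7 = 70
Sorted descending: 160, 108, 84, 70, 56, 32, 4.
The third-highest RPN is 84 (D).

84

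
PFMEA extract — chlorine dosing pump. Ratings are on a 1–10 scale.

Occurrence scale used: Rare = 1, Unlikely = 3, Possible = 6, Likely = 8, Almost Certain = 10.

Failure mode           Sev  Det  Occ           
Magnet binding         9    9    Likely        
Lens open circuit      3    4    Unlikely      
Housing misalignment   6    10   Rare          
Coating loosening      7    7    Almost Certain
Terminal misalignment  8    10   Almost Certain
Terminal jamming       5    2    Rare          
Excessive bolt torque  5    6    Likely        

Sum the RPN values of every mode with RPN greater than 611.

1448

RPN = Severity × Occurrence × Detection:
  Magnet binding: 9 × 8 × 9 = 648
  Lens open circuit: 3 × 3 × 4 = 36
  Housing misalignment: 6 × 1 × 10 = 60
  Coating loosening: 7 × 10 × 7 = 490
  Terminal misalignment: 8 × 10 × 10 = 800
  Terminal jamming: 5 × 1 × 2 = 10
  Excessive bolt torque: 5 × 8 × 6 = 240
RPN > 611: Magnet binding (648), Terminal misalignment (800).
Sum: 648 + 800 = 1448.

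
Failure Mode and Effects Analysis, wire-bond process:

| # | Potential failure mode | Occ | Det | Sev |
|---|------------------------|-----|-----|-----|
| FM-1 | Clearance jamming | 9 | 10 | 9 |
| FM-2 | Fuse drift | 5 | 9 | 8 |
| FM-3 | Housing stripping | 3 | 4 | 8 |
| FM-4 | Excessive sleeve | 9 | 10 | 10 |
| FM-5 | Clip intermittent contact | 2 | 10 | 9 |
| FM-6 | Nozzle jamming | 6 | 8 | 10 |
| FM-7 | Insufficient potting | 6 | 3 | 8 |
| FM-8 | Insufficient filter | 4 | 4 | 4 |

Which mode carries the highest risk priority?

RPN = Severity × Occurrence × Detection:
  FM-1: 9 × 9 × 10 = 810
  FM-2: 8 × 5 × 9 = 360
  FM-3: 8 × 3 × 4 = 96
  FM-4: 10 × 9 × 10 = 900
  FM-5: 9 × 2 × 10 = 180
  FM-6: 10 × 6 × 8 = 480
  FM-7: 8 × 6 × 3 = 144
  FM-8: 4 × 4 × 4 = 64
Highest RPN is 900 → FM-4.

FM-4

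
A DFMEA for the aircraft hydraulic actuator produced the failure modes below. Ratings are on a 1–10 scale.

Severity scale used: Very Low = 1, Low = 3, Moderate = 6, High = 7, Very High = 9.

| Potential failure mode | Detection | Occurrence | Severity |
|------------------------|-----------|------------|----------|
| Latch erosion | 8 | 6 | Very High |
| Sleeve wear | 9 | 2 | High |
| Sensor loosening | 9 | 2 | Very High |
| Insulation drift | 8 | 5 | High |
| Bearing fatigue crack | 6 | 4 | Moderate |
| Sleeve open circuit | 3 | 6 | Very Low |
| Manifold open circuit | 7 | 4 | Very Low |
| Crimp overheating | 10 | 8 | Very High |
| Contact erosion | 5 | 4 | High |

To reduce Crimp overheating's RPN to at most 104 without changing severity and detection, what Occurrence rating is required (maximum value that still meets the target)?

1

Crimp overheating: S=9, O=8, D=10 → current RPN = 720.
Fixed product = 90. Need 90 × O ≤ 104, so O ≤ 104/90 = 1.16.
Maximum integer Occurrence rating = 1 (gives RPN 90; O=2 would give 180 > 104).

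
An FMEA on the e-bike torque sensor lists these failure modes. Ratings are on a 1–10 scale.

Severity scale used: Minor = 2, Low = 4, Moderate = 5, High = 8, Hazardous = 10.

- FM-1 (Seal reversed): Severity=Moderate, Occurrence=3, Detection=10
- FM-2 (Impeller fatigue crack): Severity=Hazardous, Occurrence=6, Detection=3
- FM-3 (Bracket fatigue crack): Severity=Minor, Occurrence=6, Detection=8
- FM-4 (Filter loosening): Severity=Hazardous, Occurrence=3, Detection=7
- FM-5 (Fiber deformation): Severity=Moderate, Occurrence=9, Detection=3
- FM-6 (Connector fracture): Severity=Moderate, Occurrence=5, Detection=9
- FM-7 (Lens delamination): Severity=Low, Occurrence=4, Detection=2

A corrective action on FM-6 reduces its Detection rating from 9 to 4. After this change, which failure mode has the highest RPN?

RPN = Severity × Occurrence × Detection:
  FM-1: 5 × 3 × 10 = 150
  FM-2: 10 × 6 × 3 = 180
  FM-3: 2 × 6 × 8 = 96
  FM-4: 10 × 3 × 7 = 210
  FM-5: 5 × 9 × 3 = 135
  FM-6: 5 × 5 × 9 = 225
  FM-7: 4 × 4 × 2 = 32
After action: FM-6 → 5 × 5 × 4 = 100.
Revised RPNs: FM-4=210, FM-2=180, FM-1=150, FM-5=135, FM-6=100, FM-3=96, FM-7=32.
Highest is now FM-4 (210).

FM-4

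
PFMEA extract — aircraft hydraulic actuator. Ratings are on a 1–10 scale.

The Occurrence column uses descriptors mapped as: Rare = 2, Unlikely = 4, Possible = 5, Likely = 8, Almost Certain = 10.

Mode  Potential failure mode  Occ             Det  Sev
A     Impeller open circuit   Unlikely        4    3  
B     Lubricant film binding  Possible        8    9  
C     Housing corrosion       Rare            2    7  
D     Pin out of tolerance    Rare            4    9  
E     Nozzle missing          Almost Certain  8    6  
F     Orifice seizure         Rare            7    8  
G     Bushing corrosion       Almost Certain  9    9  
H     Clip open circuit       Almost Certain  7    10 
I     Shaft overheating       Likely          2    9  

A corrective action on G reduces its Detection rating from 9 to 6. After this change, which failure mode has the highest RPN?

RPN = Severity × Occurrence × Detection:
  A: 3 × 4 × 4 = 48
  B: 9 × 5 × 8 = 360
  C: 7 × 2 × 2 = 28
  D: 9 × 2 × 4 = 72
  E: 6 × 10 × 8 = 480
  F: 8 × 2 × 7 = 112
  G: 9 × 10 × 9 = 810
  H: 10 × 10 × 7 = 700
  I: 9 × 8 × 2 = 144
After action: G → 9 × 10 × 6 = 540.
Revised RPNs: H=700, G=540, E=480, B=360, I=144, F=112, D=72, A=48, C=28.
Highest is now H (700).

H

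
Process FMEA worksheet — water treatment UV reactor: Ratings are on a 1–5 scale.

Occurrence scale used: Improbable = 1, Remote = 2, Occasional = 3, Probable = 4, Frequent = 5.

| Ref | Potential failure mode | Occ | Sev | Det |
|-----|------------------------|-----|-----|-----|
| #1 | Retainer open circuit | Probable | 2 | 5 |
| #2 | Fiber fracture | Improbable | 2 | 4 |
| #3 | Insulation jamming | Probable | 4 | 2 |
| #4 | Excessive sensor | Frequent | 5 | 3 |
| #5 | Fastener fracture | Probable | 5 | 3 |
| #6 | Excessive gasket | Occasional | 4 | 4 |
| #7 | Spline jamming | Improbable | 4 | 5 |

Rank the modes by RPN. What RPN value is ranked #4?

RPN = Severity × Occurrence × Detection:
  #1: 2 × 4 × 5 = 40
  #2: 2 × 1 × 4 = 8
  #3: 4 × 4 × 2 = 32
  #4: 5 × 5 × 3 = 75
  #5: 5 × 4 × 3 = 60
  #6: 4 × 3 × 4 = 48
  #7: 4 × 1 × 5 = 20
Sorted descending: 75, 60, 48, 40, 32, 20, 8.
The fourth-highest RPN is 40 (#1).

40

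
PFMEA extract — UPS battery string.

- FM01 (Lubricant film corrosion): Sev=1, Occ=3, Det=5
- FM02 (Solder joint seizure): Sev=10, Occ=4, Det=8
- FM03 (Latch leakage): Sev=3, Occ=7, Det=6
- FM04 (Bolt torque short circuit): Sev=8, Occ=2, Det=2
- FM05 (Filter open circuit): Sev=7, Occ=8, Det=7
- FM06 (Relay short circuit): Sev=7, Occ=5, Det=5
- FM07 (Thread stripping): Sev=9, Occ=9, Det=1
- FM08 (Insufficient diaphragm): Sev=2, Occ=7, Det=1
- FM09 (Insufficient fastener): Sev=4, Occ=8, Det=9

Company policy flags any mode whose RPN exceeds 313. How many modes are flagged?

2

RPN = Severity × Occurrence × Detection:
  FM01: 1 × 3 × 5 = 15
  FM02: 10 × 4 × 8 = 320
  FM03: 3 × 7 × 6 = 126
  FM04: 8 × 2 × 2 = 32
  FM05: 7 × 8 × 7 = 392
  FM06: 7 × 5 × 5 = 175
  FM07: 9 × 9 × 1 = 81
  FM08: 2 × 7 × 1 = 14
  FM09: 4 × 8 × 9 = 288
Modes with RPN > 313: FM02 (320), FM05 (392) → 2.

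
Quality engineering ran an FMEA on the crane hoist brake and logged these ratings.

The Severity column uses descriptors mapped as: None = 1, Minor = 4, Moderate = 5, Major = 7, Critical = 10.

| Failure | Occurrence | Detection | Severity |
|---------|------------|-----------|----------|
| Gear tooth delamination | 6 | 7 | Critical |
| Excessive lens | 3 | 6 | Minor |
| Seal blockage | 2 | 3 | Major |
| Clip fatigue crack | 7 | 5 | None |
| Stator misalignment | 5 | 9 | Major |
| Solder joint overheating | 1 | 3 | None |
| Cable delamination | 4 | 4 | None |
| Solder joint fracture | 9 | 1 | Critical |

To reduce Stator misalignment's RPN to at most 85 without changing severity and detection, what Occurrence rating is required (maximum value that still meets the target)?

Stator misalignment: S=7, O=5, D=9 → current RPN = 315.
Fixed product = 63. Need 63 × O ≤ 85, so O ≤ 85/63 = 1.35.
Maximum integer Occurrence rating = 1 (gives RPN 63; O=2 would give 126 > 85).

1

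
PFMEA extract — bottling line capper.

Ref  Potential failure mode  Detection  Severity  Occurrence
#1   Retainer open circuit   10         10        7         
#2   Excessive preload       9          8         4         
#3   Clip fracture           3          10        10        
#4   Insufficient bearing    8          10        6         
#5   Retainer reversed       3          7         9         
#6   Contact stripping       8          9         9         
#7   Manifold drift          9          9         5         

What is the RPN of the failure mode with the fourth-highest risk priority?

RPN = Severity × Occurrence × Detection:
  #1: 10 × 7 × 10 = 700
  #2: 8 × 4 × 9 = 288
  #3: 10 × 10 × 3 = 300
  #4: 10 × 6 × 8 = 480
  #5: 7 × 9 × 3 = 189
  #6: 9 × 9 × 8 = 648
  #7: 9 × 5 × 9 = 405
Sorted descending: 700, 648, 480, 405, 300, 288, 189.
The fourth-highest RPN is 405 (#7).

405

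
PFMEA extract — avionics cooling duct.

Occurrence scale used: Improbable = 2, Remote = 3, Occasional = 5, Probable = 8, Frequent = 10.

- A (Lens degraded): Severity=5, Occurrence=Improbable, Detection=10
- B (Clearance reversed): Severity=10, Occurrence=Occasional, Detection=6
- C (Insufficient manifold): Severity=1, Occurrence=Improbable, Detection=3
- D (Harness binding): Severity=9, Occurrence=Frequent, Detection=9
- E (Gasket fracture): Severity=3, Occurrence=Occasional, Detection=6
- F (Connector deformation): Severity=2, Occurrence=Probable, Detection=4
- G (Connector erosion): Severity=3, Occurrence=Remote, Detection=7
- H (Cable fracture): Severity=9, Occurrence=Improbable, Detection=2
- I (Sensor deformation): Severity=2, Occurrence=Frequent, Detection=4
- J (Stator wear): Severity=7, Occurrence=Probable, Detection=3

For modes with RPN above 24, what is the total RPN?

1711

RPN = Severity × Occurrence × Detection:
  A: 5 × 2 × 10 = 100
  B: 10 × 5 × 6 = 300
  C: 1 × 2 × 3 = 6
  D: 9 × 10 × 9 = 810
  E: 3 × 5 × 6 = 90
  F: 2 × 8 × 4 = 64
  G: 3 × 3 × 7 = 63
  H: 9 × 2 × 2 = 36
  I: 2 × 10 × 4 = 80
  J: 7 × 8 × 3 = 168
RPN > 24: A (100), B (300), D (810), E (90), F (64), G (63), H (36), I (80), J (168).
Sum: 100 + 300 + 810 + 90 + 64 + 63 + 36 + 80 + 168 = 1711.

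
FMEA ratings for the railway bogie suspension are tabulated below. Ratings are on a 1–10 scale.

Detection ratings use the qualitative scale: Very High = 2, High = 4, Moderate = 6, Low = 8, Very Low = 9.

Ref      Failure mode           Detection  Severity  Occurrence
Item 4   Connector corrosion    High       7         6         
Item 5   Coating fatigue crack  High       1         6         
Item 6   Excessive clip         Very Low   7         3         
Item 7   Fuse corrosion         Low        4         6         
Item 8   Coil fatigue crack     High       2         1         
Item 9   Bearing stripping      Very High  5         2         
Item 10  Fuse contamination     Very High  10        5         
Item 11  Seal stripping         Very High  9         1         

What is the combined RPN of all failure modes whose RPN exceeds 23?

RPN = Severity × Occurrence × Detection:
  Item 4: 7 × 6 × 4 = 168
  Item 5: 1 × 6 × 4 = 24
  Item 6: 7 × 3 × 9 = 189
  Item 7: 4 × 6 × 8 = 192
  Item 8: 2 × 1 × 4 = 8
  Item 9: 5 × 2 × 2 = 20
  Item 10: 10 × 5 × 2 = 100
  Item 11: 9 × 1 × 2 = 18
RPN > 23: Item 4 (168), Item 5 (24), Item 6 (189), Item 7 (192), Item 10 (100).
Sum: 168 + 24 + 189 + 192 + 100 = 673.

673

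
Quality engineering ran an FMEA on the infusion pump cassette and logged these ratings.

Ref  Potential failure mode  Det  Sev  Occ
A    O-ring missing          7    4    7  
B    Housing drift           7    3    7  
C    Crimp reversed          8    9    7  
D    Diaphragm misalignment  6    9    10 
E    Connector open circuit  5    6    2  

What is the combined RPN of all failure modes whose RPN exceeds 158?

RPN = Severity × Occurrence × Detection:
  A: 4 × 7 × 7 = 196
  B: 3 × 7 × 7 = 147
  C: 9 × 7 × 8 = 504
  D: 9 × 10 × 6 = 540
  E: 6 × 2 × 5 = 60
RPN > 158: A (196), C (504), D (540).
Sum: 196 + 504 + 540 = 1240.

1240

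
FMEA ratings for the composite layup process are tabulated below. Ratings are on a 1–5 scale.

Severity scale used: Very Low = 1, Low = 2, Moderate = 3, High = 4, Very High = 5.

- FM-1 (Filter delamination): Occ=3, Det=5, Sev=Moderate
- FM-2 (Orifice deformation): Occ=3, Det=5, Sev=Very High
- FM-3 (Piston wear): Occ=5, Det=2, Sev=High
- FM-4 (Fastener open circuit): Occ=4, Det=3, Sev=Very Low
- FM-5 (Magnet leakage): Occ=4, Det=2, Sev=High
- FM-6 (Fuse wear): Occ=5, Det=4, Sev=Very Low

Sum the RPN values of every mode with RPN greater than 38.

160

RPN = Severity × Occurrence × Detection:
  FM-1: 3 × 3 × 5 = 45
  FM-2: 5 × 3 × 5 = 75
  FM-3: 4 × 5 × 2 = 40
  FM-4: 1 × 4 × 3 = 12
  FM-5: 4 × 4 × 2 = 32
  FM-6: 1 × 5 × 4 = 20
RPN > 38: FM-1 (45), FM-2 (75), FM-3 (40).
Sum: 45 + 75 + 40 = 160.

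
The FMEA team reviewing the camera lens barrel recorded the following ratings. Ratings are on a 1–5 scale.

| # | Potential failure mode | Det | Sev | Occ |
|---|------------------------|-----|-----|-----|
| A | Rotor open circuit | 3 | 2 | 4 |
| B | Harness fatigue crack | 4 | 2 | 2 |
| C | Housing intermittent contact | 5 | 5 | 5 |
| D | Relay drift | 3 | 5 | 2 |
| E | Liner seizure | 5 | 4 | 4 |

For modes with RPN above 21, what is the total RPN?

259

RPN = Severity × Occurrence × Detection:
  A: 2 × 4 × 3 = 24
  B: 2 × 2 × 4 = 16
  C: 5 × 5 × 5 = 125
  D: 5 × 2 × 3 = 30
  E: 4 × 4 × 5 = 80
RPN > 21: A (24), C (125), D (30), E (80).
Sum: 24 + 125 + 30 + 80 = 259.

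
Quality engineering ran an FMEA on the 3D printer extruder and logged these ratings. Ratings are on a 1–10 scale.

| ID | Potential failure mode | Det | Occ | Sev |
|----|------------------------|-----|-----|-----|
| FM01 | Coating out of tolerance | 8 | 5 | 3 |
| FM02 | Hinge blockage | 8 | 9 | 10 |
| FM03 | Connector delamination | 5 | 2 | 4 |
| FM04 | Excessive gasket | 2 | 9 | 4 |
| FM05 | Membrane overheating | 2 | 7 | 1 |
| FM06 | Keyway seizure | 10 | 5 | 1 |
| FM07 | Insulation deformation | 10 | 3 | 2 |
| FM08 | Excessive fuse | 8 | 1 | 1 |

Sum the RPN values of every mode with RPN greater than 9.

RPN = Severity × Occurrence × Detection:
  FM01: 3 × 5 × 8 = 120
  FM02: 10 × 9 × 8 = 720
  FM03: 4 × 2 × 5 = 40
  FM04: 4 × 9 × 2 = 72
  FM05: 1 × 7 × 2 = 14
  FM06: 1 × 5 × 10 = 50
  FM07: 2 × 3 × 10 = 60
  FM08: 1 × 1 × 8 = 8
RPN > 9: FM01 (120), FM02 (720), FM03 (40), FM04 (72), FM05 (14), FM06 (50), FM07 (60).
Sum: 120 + 720 + 40 + 72 + 14 + 50 + 60 = 1076.

1076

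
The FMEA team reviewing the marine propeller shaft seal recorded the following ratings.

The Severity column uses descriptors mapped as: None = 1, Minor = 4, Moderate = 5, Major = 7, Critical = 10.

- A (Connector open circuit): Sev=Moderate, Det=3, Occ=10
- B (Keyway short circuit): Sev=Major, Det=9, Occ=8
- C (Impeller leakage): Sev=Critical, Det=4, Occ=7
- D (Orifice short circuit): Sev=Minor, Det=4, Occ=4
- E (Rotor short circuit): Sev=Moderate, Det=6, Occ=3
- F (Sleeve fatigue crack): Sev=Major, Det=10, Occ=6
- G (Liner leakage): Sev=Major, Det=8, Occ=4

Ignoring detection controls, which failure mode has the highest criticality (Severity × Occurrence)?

Criticality = Severity × Occurrence:
  A: 5 × 10 = 50
  B: 7 × 8 = 56
  C: 10 × 7 = 70
  D: 4 × 4 = 16
  E: 5 × 3 = 15
  F: 7 × 6 = 42
  G: 7 × 4 = 28
Highest criticality is 70 → C.

C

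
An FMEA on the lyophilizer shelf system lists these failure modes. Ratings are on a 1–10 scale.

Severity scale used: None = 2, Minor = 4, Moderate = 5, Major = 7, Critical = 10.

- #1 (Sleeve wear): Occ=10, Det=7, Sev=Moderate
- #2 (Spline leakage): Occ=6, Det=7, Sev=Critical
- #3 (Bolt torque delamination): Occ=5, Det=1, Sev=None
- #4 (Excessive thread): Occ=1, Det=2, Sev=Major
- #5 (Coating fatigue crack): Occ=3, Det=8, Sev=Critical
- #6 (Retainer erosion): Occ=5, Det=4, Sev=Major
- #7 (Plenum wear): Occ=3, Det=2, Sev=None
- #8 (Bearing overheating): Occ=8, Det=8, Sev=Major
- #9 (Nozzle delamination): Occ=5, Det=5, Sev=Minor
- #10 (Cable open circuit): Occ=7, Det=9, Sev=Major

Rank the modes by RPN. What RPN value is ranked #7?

RPN = Severity × Occurrence × Detection:
  #1: 5 × 10 × 7 = 350
  #2: 10 × 6 × 7 = 420
  #3: 2 × 5 × 1 = 10
  #4: 7 × 1 × 2 = 14
  #5: 10 × 3 × 8 = 240
  #6: 7 × 5 × 4 = 140
  #7: 2 × 3 × 2 = 12
  #8: 7 × 8 × 8 = 448
  #9: 4 × 5 × 5 = 100
  #10: 7 × 7 × 9 = 441
Sorted descending: 448, 441, 420, 350, 240, 140, 100, 14, 12, 10.
The seventh-highest RPN is 100 (#9).

100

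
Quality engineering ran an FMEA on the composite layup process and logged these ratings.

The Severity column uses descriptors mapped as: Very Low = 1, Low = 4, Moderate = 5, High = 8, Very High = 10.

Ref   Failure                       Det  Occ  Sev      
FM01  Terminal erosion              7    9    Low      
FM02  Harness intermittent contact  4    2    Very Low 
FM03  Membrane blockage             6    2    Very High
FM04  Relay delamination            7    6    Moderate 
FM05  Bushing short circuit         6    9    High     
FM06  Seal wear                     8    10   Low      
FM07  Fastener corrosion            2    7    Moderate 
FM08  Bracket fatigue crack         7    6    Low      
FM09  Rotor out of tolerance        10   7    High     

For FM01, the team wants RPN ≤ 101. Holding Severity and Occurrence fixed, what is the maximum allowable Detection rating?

FM01: S=4, O=9, D=7 → current RPN = 252.
Fixed product = 36. Need 36 × D ≤ 101, so D ≤ 101/36 = 2.81.
Maximum integer Detection rating = 2 (gives RPN 72; D=3 would give 108 > 101).

2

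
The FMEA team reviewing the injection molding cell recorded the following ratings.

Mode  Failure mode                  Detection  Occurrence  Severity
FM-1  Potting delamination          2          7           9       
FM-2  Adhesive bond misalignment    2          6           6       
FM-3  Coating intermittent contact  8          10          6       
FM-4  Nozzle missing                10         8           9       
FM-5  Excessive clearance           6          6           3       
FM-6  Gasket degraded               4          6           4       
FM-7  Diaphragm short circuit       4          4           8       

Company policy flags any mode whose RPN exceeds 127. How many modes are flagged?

RPN = Severity × Occurrence × Detection:
  FM-1: 9 × 7 × 2 = 126
  FM-2: 6 × 6 × 2 = 72
  FM-3: 6 × 10 × 8 = 480
  FM-4: 9 × 8 × 10 = 720
  FM-5: 3 × 6 × 6 = 108
  FM-6: 4 × 6 × 4 = 96
  FM-7: 8 × 4 × 4 = 128
Modes with RPN > 127: FM-3 (480), FM-4 (720), FM-7 (128) → 3.

3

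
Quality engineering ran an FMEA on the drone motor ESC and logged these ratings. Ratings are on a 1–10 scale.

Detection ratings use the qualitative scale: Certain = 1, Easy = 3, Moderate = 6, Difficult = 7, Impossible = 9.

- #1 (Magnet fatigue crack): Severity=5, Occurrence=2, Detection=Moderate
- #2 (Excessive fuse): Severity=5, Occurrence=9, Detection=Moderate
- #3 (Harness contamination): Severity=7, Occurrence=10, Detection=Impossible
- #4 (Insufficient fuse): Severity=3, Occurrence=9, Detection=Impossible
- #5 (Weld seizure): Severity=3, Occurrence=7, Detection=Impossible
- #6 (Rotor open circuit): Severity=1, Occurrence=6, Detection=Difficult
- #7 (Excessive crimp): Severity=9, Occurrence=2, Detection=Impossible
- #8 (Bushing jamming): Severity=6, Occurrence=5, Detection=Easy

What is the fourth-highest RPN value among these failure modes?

RPN = Severity × Occurrence × Detection:
  #1: 5 × 2 × 6 = 60
  #2: 5 × 9 × 6 = 270
  #3: 7 × 10 × 9 = 630
  #4: 3 × 9 × 9 = 243
  #5: 3 × 7 × 9 = 189
  #6: 1 × 6 × 7 = 42
  #7: 9 × 2 × 9 = 162
  #8: 6 × 5 × 3 = 90
Sorted descending: 630, 270, 243, 189, 162, 90, 60, 42.
The fourth-highest RPN is 189 (#5).

189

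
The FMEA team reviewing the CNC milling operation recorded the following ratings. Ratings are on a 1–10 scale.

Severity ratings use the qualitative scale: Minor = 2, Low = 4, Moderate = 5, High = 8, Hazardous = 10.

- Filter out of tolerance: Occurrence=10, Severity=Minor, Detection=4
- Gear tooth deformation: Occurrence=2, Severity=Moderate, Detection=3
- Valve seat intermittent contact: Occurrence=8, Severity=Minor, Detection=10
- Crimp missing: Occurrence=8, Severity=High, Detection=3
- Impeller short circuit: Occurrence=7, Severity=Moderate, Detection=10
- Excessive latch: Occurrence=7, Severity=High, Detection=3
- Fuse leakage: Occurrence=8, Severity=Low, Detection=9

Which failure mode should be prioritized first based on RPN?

RPN = Severity × Occurrence × Detection:
  Filter out of tolerance: 2 × 10 × 4 = 80
  Gear tooth deformation: 5 × 2 × 3 = 30
  Valve seat intermittent contact: 2 × 8 × 10 = 160
  Crimp missing: 8 × 8 × 3 = 192
  Impeller short circuit: 5 × 7 × 10 = 350
  Excessive latch: 8 × 7 × 3 = 168
  Fuse leakage: 4 × 8 × 9 = 288
Highest RPN is 350 → Impeller short circuit.

Impeller short circuit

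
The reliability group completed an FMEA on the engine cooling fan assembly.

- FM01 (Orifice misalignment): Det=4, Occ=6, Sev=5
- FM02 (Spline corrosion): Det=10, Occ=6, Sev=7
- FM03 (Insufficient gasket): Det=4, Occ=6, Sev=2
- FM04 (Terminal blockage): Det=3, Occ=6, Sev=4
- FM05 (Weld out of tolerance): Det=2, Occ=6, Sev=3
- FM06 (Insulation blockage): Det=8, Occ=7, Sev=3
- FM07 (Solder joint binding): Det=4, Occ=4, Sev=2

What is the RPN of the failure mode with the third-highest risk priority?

120

RPN = Severity × Occurrence × Detection:
  FM01: 5 × 6 × 4 = 120
  FM02: 7 × 6 × 10 = 420
  FM03: 2 × 6 × 4 = 48
  FM04: 4 × 6 × 3 = 72
  FM05: 3 × 6 × 2 = 36
  FM06: 3 × 7 × 8 = 168
  FM07: 2 × 4 × 4 = 32
Sorted descending: 420, 168, 120, 72, 48, 36, 32.
The third-highest RPN is 120 (FM01).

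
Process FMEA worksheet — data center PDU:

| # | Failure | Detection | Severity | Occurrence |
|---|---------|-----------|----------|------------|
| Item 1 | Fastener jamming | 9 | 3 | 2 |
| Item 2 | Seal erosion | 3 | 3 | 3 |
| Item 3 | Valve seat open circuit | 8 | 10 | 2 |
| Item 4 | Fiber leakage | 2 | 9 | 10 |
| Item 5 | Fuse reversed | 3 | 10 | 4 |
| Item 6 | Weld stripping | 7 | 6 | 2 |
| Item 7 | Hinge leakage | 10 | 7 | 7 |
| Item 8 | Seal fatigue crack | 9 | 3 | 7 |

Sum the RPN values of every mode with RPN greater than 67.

RPN = Severity × Occurrence × Detection:
  Item 1: 3 × 2 × 9 = 54
  Item 2: 3 × 3 × 3 = 27
  Item 3: 10 × 2 × 8 = 160
  Item 4: 9 × 10 × 2 = 180
  Item 5: 10 × 4 × 3 = 120
  Item 6: 6 × 2 × 7 = 84
  Item 7: 7 × 7 × 10 = 490
  Item 8: 3 × 7 × 9 = 189
RPN > 67: Item 3 (160), Item 4 (180), Item 5 (120), Item 6 (84), Item 7 (490), Item 8 (189).
Sum: 160 + 180 + 120 + 84 + 490 + 189 = 1223.

1223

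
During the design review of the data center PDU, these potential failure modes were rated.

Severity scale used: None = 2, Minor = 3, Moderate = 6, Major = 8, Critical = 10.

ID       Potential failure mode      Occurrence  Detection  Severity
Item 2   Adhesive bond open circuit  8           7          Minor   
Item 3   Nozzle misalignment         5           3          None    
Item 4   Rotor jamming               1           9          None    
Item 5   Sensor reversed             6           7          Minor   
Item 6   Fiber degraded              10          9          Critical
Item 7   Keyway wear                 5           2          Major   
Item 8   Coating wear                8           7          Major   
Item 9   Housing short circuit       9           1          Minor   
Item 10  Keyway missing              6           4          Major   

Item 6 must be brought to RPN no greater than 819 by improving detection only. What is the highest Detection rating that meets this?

Item 6: S=10, O=10, D=9 → current RPN = 900.
Fixed product = 100. Need 100 × D ≤ 819, so D ≤ 819/100 = 8.19.
Maximum integer Detection rating = 8 (gives RPN 800; D=9 would give 900 > 819).

8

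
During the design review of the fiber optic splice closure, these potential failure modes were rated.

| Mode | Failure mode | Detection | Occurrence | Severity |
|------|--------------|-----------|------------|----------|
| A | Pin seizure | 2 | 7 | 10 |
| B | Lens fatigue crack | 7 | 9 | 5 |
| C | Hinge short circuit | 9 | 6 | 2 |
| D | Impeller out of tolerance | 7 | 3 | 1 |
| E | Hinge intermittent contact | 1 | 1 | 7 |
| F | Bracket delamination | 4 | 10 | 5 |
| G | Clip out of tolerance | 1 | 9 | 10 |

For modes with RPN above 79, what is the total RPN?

RPN = Severity × Occurrence × Detection:
  A: 10 × 7 × 2 = 140
  B: 5 × 9 × 7 = 315
  C: 2 × 6 × 9 = 108
  D: 1 × 3 × 7 = 21
  E: 7 × 1 × 1 = 7
  F: 5 × 10 × 4 = 200
  G: 10 × 9 × 1 = 90
RPN > 79: A (140), B (315), C (108), F (200), G (90).
Sum: 140 + 315 + 108 + 200 + 90 = 853.

853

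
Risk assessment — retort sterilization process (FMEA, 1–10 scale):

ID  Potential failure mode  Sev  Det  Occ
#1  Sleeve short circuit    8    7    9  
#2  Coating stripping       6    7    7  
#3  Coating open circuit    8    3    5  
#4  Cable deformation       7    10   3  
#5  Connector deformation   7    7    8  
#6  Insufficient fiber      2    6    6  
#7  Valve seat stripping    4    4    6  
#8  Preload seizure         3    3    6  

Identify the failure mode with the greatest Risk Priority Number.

#1

RPN = Severity × Occurrence × Detection:
  #1: 8 × 9 × 7 = 504
  #2: 6 × 7 × 7 = 294
  #3: 8 × 5 × 3 = 120
  #4: 7 × 3 × 10 = 210
  #5: 7 × 8 × 7 = 392
  #6: 2 × 6 × 6 = 72
  #7: 4 × 6 × 4 = 96
  #8: 3 × 6 × 3 = 54
Highest RPN is 504 → #1.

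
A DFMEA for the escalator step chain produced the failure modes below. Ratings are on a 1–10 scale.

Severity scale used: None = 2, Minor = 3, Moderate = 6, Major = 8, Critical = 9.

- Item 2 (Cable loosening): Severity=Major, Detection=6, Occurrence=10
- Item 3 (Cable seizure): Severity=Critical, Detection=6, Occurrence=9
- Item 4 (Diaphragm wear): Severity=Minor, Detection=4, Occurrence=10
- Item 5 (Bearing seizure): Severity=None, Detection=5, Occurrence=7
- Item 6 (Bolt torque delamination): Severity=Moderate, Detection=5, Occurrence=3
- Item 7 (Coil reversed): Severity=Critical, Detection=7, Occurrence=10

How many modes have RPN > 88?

5

RPN = Severity × Occurrence × Detection:
  Item 2: 8 × 10 × 6 = 480
  Item 3: 9 × 9 × 6 = 486
  Item 4: 3 × 10 × 4 = 120
  Item 5: 2 × 7 × 5 = 70
  Item 6: 6 × 3 × 5 = 90
  Item 7: 9 × 10 × 7 = 630
Modes with RPN > 88: Item 2 (480), Item 3 (486), Item 4 (120), Item 6 (90), Item 7 (630) → 5.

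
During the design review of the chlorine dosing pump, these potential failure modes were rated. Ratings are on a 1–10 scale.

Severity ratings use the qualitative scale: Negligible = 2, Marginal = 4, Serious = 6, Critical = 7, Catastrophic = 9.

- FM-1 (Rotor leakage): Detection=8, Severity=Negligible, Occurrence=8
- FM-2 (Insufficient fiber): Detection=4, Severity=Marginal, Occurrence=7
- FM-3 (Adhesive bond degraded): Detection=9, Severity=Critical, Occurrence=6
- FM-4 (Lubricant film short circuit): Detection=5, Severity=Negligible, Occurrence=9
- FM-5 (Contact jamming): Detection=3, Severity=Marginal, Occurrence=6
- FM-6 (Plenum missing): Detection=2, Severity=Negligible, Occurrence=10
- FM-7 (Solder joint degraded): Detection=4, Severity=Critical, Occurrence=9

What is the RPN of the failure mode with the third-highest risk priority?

RPN = Severity × Occurrence × Detection:
  FM-1: 2 × 8 × 8 = 128
  FM-2: 4 × 7 × 4 = 112
  FM-3: 7 × 6 × 9 = 378
  FM-4: 2 × 9 × 5 = 90
  FM-5: 4 × 6 × 3 = 72
  FM-6: 2 × 10 × 2 = 40
  FM-7: 7 × 9 × 4 = 252
Sorted descending: 378, 252, 128, 112, 90, 72, 40.
The third-highest RPN is 128 (FM-1).

128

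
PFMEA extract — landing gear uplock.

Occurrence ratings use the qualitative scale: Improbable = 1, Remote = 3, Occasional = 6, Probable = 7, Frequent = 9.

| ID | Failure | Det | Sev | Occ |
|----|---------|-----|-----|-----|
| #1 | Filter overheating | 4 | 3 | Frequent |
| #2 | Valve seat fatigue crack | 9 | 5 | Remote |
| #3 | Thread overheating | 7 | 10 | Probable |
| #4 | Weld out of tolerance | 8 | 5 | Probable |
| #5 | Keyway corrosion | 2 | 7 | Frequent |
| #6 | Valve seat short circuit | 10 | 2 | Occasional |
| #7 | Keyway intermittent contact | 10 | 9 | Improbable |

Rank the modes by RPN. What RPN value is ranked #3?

RPN = Severity × Occurrence × Detection:
  #1: 3 × 9 × 4 = 108
  #2: 5 × 3 × 9 = 135
  #3: 10 × 7 × 7 = 490
  #4: 5 × 7 × 8 = 280
  #5: 7 × 9 × 2 = 126
  #6: 2 × 6 × 10 = 120
  #7: 9 × 1 × 10 = 90
Sorted descending: 490, 280, 135, 126, 120, 108, 90.
The third-highest RPN is 135 (#2).

135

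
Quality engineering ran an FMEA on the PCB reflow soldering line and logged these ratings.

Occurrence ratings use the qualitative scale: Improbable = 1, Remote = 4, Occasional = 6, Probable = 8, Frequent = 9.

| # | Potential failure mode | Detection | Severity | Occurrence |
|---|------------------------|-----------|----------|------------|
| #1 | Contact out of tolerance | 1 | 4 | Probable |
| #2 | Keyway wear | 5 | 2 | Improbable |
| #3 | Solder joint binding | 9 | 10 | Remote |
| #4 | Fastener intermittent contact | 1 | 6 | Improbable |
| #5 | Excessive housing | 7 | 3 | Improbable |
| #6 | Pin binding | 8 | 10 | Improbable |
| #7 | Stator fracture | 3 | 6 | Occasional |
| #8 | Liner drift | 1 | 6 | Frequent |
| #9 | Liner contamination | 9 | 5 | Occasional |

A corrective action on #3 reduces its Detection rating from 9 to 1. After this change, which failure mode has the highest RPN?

#9

RPN = Severity × Occurrence × Detection:
  #1: 4 × 8 × 1 = 32
  #2: 2 × 1 × 5 = 10
  #3: 10 × 4 × 9 = 360
  #4: 6 × 1 × 1 = 6
  #5: 3 × 1 × 7 = 21
  #6: 10 × 1 × 8 = 80
  #7: 6 × 6 × 3 = 108
  #8: 6 × 9 × 1 = 54
  #9: 5 × 6 × 9 = 270
After action: #3 → 10 × 4 × 1 = 40.
Revised RPNs: #9=270, #7=108, #6=80, #8=54, #3=40, #1=32, #5=21, #2=10, #4=6.
Highest is now #9 (270).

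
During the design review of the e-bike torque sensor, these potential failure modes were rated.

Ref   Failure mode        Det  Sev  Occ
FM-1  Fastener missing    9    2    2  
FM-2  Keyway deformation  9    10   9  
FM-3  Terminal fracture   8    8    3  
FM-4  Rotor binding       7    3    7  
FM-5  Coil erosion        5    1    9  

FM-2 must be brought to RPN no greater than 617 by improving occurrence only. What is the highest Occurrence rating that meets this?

FM-2: S=10, O=9, D=9 → current RPN = 810.
Fixed product = 90. Need 90 × O ≤ 617, so O ≤ 617/90 = 6.86.
Maximum integer Occurrence rating = 6 (gives RPN 540; O=7 would give 630 > 617).

6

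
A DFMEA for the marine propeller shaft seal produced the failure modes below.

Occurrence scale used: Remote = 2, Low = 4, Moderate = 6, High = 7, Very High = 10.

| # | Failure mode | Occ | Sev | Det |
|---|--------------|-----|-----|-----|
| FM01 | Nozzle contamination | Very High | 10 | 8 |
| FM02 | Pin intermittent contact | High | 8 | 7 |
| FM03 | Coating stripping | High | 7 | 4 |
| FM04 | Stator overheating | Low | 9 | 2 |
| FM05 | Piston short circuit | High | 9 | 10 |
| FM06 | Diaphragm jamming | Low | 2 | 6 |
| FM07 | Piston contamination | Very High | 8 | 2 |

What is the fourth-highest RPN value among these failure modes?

196

RPN = Severity × Occurrence × Detection:
  FM01: 10 × 10 × 8 = 800
  FM02: 8 × 7 × 7 = 392
  FM03: 7 × 7 × 4 = 196
  FM04: 9 × 4 × 2 = 72
  FM05: 9 × 7 × 10 = 630
  FM06: 2 × 4 × 6 = 48
  FM07: 8 × 10 × 2 = 160
Sorted descending: 800, 630, 392, 196, 160, 72, 48.
The fourth-highest RPN is 196 (FM03).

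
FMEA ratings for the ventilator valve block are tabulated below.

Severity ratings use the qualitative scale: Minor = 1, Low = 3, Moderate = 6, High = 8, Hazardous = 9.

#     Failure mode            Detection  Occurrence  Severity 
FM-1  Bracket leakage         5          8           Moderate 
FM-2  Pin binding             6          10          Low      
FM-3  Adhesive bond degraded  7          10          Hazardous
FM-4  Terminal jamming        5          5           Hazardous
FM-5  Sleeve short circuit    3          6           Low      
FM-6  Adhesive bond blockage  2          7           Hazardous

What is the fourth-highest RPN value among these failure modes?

RPN = Severity × Occurrence × Detection:
  FM-1: 6 × 8 × 5 = 240
  FM-2: 3 × 10 × 6 = 180
  FM-3: 9 × 10 × 7 = 630
  FM-4: 9 × 5 × 5 = 225
  FM-5: 3 × 6 × 3 = 54
  FM-6: 9 × 7 × 2 = 126
Sorted descending: 630, 240, 225, 180, 126, 54.
The fourth-highest RPN is 180 (FM-2).

180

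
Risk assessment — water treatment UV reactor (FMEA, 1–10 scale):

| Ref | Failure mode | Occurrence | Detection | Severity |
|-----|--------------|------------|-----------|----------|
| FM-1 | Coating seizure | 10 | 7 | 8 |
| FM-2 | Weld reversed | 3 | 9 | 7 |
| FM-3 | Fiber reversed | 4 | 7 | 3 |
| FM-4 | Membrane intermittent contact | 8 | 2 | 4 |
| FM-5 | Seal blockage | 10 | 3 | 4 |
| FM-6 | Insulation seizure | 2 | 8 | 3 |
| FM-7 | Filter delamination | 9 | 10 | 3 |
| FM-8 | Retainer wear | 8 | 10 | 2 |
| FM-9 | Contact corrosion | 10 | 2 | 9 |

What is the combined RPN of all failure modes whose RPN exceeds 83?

1563

RPN = Severity × Occurrence × Detection:
  FM-1: 8 × 10 × 7 = 560
  FM-2: 7 × 3 × 9 = 189
  FM-3: 3 × 4 × 7 = 84
  FM-4: 4 × 8 × 2 = 64
  FM-5: 4 × 10 × 3 = 120
  FM-6: 3 × 2 × 8 = 48
  FM-7: 3 × 9 × 10 = 270
  FM-8: 2 × 8 × 10 = 160
  FM-9: 9 × 10 × 2 = 180
RPN > 83: FM-1 (560), FM-2 (189), FM-3 (84), FM-5 (120), FM-7 (270), FM-8 (160), FM-9 (180).
Sum: 560 + 189 + 84 + 120 + 270 + 160 + 180 = 1563.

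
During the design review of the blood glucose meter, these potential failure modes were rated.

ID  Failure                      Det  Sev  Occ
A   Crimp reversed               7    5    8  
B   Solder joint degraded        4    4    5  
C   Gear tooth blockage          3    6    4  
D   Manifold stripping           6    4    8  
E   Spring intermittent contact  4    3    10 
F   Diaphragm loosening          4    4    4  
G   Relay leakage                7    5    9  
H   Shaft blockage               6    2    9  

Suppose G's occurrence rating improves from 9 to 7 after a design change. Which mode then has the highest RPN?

A

RPN = Severity × Occurrence × Detection:
  A: 5 × 8 × 7 = 280
  B: 4 × 5 × 4 = 80
  C: 6 × 4 × 3 = 72
  D: 4 × 8 × 6 = 192
  E: 3 × 10 × 4 = 120
  F: 4 × 4 × 4 = 64
  G: 5 × 9 × 7 = 315
  H: 2 × 9 × 6 = 108
After action: G → 5 × 7 × 7 = 245.
Revised RPNs: A=280, G=245, D=192, E=120, H=108, B=80, C=72, F=64.
Highest is now A (280).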